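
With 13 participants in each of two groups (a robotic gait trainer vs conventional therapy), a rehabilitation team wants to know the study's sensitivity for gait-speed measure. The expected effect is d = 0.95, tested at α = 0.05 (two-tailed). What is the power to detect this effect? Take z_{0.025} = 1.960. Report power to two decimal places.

power ≈ 0.68

For two equal groups, power = Φ(d·√(n/2) − z_{α/2}).
d·√(n/2) = 0.95 × √(13/2) = 0.95 × 2.550 = 2.422.
z_β = 2.422 − 1.960 = 0.462.
Power = Φ(0.462) = 0.678.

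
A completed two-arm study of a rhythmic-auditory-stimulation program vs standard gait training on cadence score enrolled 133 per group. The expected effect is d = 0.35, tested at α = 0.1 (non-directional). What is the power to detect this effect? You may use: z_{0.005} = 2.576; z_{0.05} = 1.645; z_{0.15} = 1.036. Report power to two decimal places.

For two equal groups, power = Φ(d·√(n/2) − z_{α/2}).
d·√(n/2) = 0.35 × √(133/2) = 0.35 × 8.155 = 2.854.
z_β = 2.854 − 1.645 = 1.209.
Power = Φ(1.209) = 0.887.

power ≈ 0.89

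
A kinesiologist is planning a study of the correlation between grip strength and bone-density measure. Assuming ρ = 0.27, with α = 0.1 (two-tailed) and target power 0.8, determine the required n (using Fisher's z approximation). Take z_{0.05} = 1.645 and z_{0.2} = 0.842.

Fisher's z: C = ½·ln((1+r)/(1−r)) = ½·ln(1.7397) = 0.2769.
n = ((z_{α/2} + z_β)/C)² + 3.
(1.645 + 0.842) / 0.2769 = 2.487 / 0.2769 = 8.982.
n = 8.982² + 3 = 80.67 + 3 = 83.7.
Round up.

n = 84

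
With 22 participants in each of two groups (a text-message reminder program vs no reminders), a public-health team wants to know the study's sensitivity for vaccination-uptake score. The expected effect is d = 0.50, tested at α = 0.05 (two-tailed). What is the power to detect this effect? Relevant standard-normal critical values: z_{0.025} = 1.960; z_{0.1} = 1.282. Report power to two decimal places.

For two equal groups, power = Φ(d·√(n/2) − z_{α/2}).
d·√(n/2) = 0.50 × √(22/2) = 0.50 × 3.317 = 1.658.
z_β = 1.658 − 1.960 = -0.302.
Power = Φ(-0.302) = 0.381.

power ≈ 0.38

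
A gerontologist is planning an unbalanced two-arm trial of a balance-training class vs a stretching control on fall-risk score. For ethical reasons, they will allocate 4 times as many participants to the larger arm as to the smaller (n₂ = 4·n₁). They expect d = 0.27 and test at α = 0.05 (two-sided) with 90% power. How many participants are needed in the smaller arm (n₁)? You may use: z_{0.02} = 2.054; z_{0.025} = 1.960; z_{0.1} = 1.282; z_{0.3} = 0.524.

With allocation ratio k = n₂/n₁ = 4, Var(x̄₁−x̄₂) = σ²(1/n₁ + 1/(k·n₁)) = σ²·(k+1)/(k·n₁).
So n₁ = (1 + 1/k)·((z_{α/2} + z_β)/d)² = 1.250 × (3.242/0.27)².
n₁ = 1.250 × 144.18 = 180.2.
Round up: n₁ = 181, giving n₂ = 4 × 181 = 724.

n₁ = 181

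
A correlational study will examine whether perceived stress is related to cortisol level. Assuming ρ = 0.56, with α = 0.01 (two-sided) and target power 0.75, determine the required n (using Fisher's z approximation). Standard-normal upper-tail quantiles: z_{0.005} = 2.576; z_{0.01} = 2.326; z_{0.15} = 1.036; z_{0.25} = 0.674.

n = 30

Fisher's z: C = ½·ln((1+r)/(1−r)) = ½·ln(3.5455) = 0.6328.
n = ((z_{α/2} + z_β)/C)² + 3.
(2.576 + 0.674) / 0.6328 = 3.250 / 0.6328 = 5.136.
n = 5.136² + 3 = 26.38 + 3 = 29.4.
Round up.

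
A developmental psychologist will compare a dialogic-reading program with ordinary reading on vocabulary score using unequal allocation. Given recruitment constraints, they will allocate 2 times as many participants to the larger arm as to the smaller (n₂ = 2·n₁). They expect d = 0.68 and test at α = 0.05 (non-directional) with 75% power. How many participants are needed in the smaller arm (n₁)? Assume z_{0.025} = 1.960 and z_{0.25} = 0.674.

n₁ = 23

With allocation ratio k = n₂/n₁ = 2, Var(x̄₁−x̄₂) = σ²(1/n₁ + 1/(k·n₁)) = σ²·(k+1)/(k·n₁).
So n₁ = (1 + 1/k)·((z_{α/2} + z_β)/d)² = 1.500 × (2.634/0.68)².
n₁ = 1.500 × 15.00 = 22.5.
Round up: n₁ = 23, giving n₂ = 2 × 23 = 46.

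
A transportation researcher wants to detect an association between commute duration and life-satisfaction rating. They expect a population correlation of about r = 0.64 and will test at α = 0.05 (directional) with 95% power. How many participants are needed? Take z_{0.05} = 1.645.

Fisher's z: C = ½·ln((1+r)/(1−r)) = ½·ln(4.5556) = 0.7582.
n = ((z_{α} + z_β)/C)² + 3.
(1.645 + 1.645) / 0.7582 = 3.290 / 0.7582 = 4.339.
n = 4.339² + 3 = 18.83 + 3 = 21.8.
Round up.

n = 22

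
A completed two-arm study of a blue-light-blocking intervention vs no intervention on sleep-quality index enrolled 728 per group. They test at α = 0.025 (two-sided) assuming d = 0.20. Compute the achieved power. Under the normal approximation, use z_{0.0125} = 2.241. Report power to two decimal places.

For two equal groups, power = Φ(d·√(n/2) − z_{α/2}).
d·√(n/2) = 0.20 × √(728/2) = 0.20 × 19.079 = 3.816.
z_β = 3.816 − 2.241 = 1.575.
Power = Φ(1.575) = 0.942.

power ≈ 0.94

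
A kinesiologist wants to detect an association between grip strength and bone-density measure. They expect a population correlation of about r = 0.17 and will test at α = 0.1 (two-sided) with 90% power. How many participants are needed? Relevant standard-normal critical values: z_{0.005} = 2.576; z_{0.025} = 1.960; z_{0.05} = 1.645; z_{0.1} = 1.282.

n = 294

Fisher's z: C = ½·ln((1+r)/(1−r)) = ½·ln(1.4096) = 0.1717.
n = ((z_{α/2} + z_β)/C)² + 3.
(1.645 + 1.282) / 0.1717 = 2.927 / 0.1717 = 17.047.
n = 17.047² + 3 = 290.61 + 3 = 293.6.
Round up.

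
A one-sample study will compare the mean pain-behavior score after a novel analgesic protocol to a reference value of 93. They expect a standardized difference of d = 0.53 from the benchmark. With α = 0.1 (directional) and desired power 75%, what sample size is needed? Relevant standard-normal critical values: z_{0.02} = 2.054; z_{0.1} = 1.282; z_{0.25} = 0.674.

n = 14

For a one-sample test: n = ((z_{α} + z_β) / d)².
z_{α} + z_β = 1.282 + 0.674 = 1.956.
n = (1.956 / 0.53)² = 3.691² = 13.62.
Round up.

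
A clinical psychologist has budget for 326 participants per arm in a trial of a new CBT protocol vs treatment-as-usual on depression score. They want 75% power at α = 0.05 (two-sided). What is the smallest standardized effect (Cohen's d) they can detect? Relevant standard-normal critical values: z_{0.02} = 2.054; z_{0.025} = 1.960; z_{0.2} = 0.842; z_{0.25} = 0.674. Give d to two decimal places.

For two independent groups of n = 326 each: d_min = (z_{α/2} + z_β)·√(2/n).
z-sum = 1.960 + 0.674 = 2.634.
d_min = 2.634 × √(2/326) = 2.634 × 0.0783 = 0.206.

d_min ≈ 0.21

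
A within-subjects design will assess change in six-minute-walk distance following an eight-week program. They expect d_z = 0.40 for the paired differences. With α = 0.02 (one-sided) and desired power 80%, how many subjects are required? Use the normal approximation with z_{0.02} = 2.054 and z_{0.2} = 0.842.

n = 53 pairs

For a paired (one-sample on differences) test: n = ((z_{α} + z_β) / d)².
z_{α} + z_β = 2.054 + 0.842 = 2.896.
n = (2.896 / 0.40)² = 7.240² = 52.42.
Round up.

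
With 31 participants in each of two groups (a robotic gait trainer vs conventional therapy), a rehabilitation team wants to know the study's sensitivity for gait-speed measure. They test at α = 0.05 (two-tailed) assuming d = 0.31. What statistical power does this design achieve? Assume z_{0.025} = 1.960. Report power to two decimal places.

power ≈ 0.23

For two equal groups, power = Φ(d·√(n/2) − z_{α/2}).
d·√(n/2) = 0.31 × √(31/2) = 0.31 × 3.937 = 1.220.
z_β = 1.220 − 1.960 = -0.740.
Power = Φ(-0.740) = 0.230.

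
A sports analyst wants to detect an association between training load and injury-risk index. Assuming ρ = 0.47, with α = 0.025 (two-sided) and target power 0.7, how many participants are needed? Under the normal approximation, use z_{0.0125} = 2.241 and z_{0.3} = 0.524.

Fisher's z: C = ½·ln((1+r)/(1−r)) = ½·ln(2.7736) = 0.5101.
n = ((z_{α/2} + z_β)/C)² + 3.
(2.241 + 0.524) / 0.5101 = 2.765 / 0.5101 = 5.421.
n = 5.421² + 3 = 29.38 + 3 = 32.4.
Round up.

n = 33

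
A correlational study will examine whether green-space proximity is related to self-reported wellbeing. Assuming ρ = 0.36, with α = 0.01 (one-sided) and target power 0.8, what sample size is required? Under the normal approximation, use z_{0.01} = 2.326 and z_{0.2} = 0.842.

Fisher's z: C = ½·ln((1+r)/(1−r)) = ½·ln(2.1250) = 0.3769.
n = ((z_{α} + z_β)/C)² + 3.
(2.326 + 0.842) / 0.3769 = 3.168 / 0.3769 = 8.405.
n = 8.405² + 3 = 70.65 + 3 = 73.7.
Round up.

n = 74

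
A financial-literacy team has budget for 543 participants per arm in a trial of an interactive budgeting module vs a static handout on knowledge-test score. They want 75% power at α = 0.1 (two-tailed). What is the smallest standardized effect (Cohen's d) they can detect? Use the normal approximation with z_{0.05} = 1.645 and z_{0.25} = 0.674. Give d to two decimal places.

For two independent groups of n = 543 each: d_min = (z_{α/2} + z_β)·√(2/n).
z-sum = 1.645 + 0.674 = 2.319.
d_min = 2.319 × √(2/543) = 2.319 × 0.0607 = 0.141.

d_min ≈ 0.14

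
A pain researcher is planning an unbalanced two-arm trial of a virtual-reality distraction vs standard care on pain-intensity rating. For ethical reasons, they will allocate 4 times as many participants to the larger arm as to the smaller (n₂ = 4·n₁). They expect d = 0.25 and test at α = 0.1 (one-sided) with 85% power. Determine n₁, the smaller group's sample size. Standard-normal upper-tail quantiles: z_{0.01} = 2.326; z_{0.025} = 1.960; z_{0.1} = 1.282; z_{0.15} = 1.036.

With allocation ratio k = n₂/n₁ = 4, Var(x̄₁−x̄₂) = σ²(1/n₁ + 1/(k·n₁)) = σ²·(k+1)/(k·n₁).
So n₁ = (1 + 1/k)·((z_{α} + z_β)/d)² = 1.250 × (2.318/0.25)².
n₁ = 1.250 × 85.97 = 107.5.
Round up: n₁ = 108, giving n₂ = 4 × 108 = 432.

n₁ = 108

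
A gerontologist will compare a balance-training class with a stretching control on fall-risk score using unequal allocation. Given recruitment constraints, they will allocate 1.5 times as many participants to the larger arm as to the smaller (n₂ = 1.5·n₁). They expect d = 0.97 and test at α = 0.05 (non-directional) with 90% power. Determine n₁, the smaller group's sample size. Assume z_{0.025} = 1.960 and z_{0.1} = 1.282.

n₁ = 19

With allocation ratio k = n₂/n₁ = 1.5, Var(x̄₁−x̄₂) = σ²(1/n₁ + 1/(k·n₁)) = σ²·(k+1)/(k·n₁).
So n₁ = (1 + 1/k)·((z_{α/2} + z_β)/d)² = 1.667 × (3.242/0.97)².
n₁ = 1.667 × 11.17 = 18.6.
Round up: n₁ = 19, giving n₂ = ⌈1.5 × 19⌉ = ⌈28.5⌉ = 29.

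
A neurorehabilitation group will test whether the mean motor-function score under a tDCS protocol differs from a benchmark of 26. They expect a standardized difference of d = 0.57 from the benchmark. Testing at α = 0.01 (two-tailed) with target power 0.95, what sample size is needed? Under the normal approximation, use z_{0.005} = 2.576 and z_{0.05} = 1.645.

For a one-sample test: n = ((z_{α/2} + z_β) / d)².
z_{α/2} + z_β = 2.576 + 1.645 = 4.221.
n = (4.221 / 0.57)² = 7.405² = 54.84.
Round up.

n = 55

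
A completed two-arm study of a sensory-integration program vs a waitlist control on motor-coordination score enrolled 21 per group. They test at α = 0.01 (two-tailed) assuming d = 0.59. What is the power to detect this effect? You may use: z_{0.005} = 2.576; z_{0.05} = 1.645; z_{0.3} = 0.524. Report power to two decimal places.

For two equal groups, power = Φ(d·√(n/2) − z_{α/2}).
d·√(n/2) = 0.59 × √(21/2) = 0.59 × 3.240 = 1.912.
z_β = 1.912 − 2.576 = -0.664.
Power = Φ(-0.664) = 0.253.

power ≈ 0.25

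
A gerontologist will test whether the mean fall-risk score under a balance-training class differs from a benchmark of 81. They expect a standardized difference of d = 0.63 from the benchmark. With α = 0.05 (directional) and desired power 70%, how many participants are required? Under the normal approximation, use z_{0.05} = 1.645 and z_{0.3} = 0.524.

n = 12

For a one-sample test: n = ((z_{α} + z_β) / d)².
z_{α} + z_β = 1.645 + 0.524 = 2.169.
n = (2.169 / 0.63)² = 3.443² = 11.85.
Round up.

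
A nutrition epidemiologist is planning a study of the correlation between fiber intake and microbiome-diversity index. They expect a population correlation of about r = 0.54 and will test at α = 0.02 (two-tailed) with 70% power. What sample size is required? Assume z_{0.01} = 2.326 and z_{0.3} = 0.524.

Fisher's z: C = ½·ln((1+r)/(1−r)) = ½·ln(3.3478) = 0.6042.
n = ((z_{α/2} + z_β)/C)² + 3.
(2.326 + 0.524) / 0.6042 = 2.850 / 0.6042 = 4.717.
n = 4.717² + 3 = 22.25 + 3 = 25.2.
Round up.

n = 26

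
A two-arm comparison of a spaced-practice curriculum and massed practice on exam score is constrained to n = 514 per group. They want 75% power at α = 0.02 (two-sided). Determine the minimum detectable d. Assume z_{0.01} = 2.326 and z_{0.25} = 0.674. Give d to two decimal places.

d_min ≈ 0.19

For two independent groups of n = 514 each: d_min = (z_{α/2} + z_β)·√(2/n).
z-sum = 2.326 + 0.674 = 3.000.
d_min = 3.000 × √(2/514) = 3.000 × 0.0624 = 0.187.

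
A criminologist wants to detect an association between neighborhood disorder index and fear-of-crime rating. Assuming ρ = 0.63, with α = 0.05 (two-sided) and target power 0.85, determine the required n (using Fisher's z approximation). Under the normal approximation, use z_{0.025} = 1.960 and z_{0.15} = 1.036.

n = 20

Fisher's z: C = ½·ln((1+r)/(1−r)) = ½·ln(4.4054) = 0.7414.
n = ((z_{α/2} + z_β)/C)² + 3.
(1.960 + 1.036) / 0.7414 = 2.996 / 0.7414 = 4.041.
n = 4.041² + 3 = 16.33 + 3 = 19.3.
Round up.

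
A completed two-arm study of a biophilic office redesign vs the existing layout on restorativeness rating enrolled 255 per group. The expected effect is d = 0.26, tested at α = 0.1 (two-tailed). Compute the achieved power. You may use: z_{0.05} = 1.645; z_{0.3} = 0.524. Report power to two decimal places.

For two equal groups, power = Φ(d·√(n/2) − z_{α/2}).
d·√(n/2) = 0.26 × √(255/2) = 0.26 × 11.292 = 2.936.
z_β = 2.936 − 1.645 = 1.291.
Power = Φ(1.291) = 0.902.

power ≈ 0.90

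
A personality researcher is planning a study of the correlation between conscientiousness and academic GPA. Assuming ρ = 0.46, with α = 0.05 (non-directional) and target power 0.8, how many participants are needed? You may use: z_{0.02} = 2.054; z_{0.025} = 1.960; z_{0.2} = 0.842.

Fisher's z: C = ½·ln((1+r)/(1−r)) = ½·ln(2.7037) = 0.4973.
n = ((z_{α/2} + z_β)/C)² + 3.
(1.960 + 0.842) / 0.4973 = 2.802 / 0.4973 = 5.634.
n = 5.634² + 3 = 31.75 + 3 = 34.7.
Round up.

n = 35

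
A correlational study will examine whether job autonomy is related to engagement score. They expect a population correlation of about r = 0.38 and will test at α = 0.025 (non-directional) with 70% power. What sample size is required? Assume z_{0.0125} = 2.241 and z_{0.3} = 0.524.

Fisher's z: C = ½·ln((1+r)/(1−r)) = ½·ln(2.2258) = 0.4001.
n = ((z_{α/2} + z_β)/C)² + 3.
(2.241 + 0.524) / 0.4001 = 2.765 / 0.4001 = 6.911.
n = 6.911² + 3 = 47.76 + 3 = 50.8.
Round up.

n = 51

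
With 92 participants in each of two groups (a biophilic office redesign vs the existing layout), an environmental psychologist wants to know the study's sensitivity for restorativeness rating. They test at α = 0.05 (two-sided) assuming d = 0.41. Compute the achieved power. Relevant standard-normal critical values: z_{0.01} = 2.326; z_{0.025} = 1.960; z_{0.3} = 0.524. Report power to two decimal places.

For two equal groups, power = Φ(d·√(n/2) − z_{α/2}).
d·√(n/2) = 0.41 × √(92/2) = 0.41 × 6.782 = 2.781.
z_β = 2.781 − 1.960 = 0.821.
Power = Φ(0.821) = 0.794.

power ≈ 0.79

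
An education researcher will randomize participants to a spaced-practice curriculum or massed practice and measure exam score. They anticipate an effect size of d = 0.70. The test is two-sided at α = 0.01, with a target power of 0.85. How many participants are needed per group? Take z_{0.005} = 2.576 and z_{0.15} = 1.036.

For two independent groups with equal n: n = 2·((z_{α/2} + z_β) / d)².
z_{α/2} + z_β = 2.576 + 1.036 = 3.612.
n = 2 × (3.612 / 0.70)² = 2 × 5.160² = 2 × 26.63 = 53.3.
Round up to the next whole participant.

n = 54 per group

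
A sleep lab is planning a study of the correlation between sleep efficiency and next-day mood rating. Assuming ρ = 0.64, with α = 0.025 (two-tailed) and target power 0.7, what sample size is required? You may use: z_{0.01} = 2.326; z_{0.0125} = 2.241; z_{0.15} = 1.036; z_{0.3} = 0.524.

Fisher's z: C = ½·ln((1+r)/(1−r)) = ½·ln(4.5556) = 0.7582.
n = ((z_{α/2} + z_β)/C)² + 3.
(2.241 + 0.524) / 0.7582 = 2.765 / 0.7582 = 3.647.
n = 3.647² + 3 = 13.30 + 3 = 16.3.
Round up.

n = 17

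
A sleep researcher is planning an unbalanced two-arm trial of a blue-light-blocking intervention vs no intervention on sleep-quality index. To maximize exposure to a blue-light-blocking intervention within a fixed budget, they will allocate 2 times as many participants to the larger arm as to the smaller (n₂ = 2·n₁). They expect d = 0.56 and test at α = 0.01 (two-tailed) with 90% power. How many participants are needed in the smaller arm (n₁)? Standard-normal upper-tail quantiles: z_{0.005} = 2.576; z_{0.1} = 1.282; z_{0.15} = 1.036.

n₁ = 72

With allocation ratio k = n₂/n₁ = 2, Var(x̄₁−x̄₂) = σ²(1/n₁ + 1/(k·n₁)) = σ²·(k+1)/(k·n₁).
So n₁ = (1 + 1/k)·((z_{α/2} + z_β)/d)² = 1.500 × (3.858/0.56)².
n₁ = 1.500 × 47.46 = 71.2.
Round up: n₁ = 72, giving n₂ = 2 × 72 = 144.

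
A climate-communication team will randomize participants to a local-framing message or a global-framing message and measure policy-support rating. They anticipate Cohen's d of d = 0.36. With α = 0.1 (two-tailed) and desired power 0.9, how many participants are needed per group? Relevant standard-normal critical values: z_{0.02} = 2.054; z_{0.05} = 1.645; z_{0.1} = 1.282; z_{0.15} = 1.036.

For two independent groups with equal n: n = 2·((z_{α/2} + z_β) / d)².
z_{α/2} + z_β = 1.645 + 1.282 = 2.927.
n = 2 × (2.927 / 0.36)² = 2 × 8.131² = 2 × 66.11 = 132.2.
Round up to the next whole participant.

n = 133 per group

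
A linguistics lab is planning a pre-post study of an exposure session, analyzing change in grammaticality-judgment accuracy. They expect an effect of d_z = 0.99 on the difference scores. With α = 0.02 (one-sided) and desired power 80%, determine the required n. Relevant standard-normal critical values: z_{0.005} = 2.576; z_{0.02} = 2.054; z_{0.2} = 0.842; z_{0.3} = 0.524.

n = 9 pairs

For a paired (one-sample on differences) test: n = ((z_{α} + z_β) / d)².
z_{α} + z_β = 2.054 + 0.842 = 2.896.
n = (2.896 / 0.99)² = 2.925² = 8.56.
Round up.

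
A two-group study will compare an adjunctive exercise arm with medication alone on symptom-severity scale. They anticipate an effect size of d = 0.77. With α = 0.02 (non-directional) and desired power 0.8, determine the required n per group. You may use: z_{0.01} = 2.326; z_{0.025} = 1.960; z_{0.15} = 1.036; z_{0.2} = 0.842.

For two independent groups with equal n: n = 2·((z_{α/2} + z_β) / d)².
z_{α/2} + z_β = 2.326 + 0.842 = 3.168.
n = 2 × (3.168 / 0.77)² = 2 × 4.114² = 2 × 16.93 = 33.9.
Round up to the next whole participant.

n = 34 per group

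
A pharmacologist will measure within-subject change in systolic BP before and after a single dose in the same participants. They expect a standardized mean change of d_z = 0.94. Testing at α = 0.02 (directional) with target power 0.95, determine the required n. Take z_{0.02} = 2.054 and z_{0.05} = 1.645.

For a paired (one-sample on differences) test: n = ((z_{α} + z_β) / d)².
z_{α} + z_β = 2.054 + 1.645 = 3.699.
n = (3.699 / 0.94)² = 3.935² = 15.49.
Round up.

n = 16 pairs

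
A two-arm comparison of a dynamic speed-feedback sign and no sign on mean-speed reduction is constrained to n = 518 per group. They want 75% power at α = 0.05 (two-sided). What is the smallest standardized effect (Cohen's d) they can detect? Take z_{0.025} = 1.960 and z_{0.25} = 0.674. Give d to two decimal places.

d_min ≈ 0.16

For two independent groups of n = 518 each: d_min = (z_{α/2} + z_β)·√(2/n).
z-sum = 1.960 + 0.674 = 2.634.
d_min = 2.634 × √(2/518) = 2.634 × 0.0621 = 0.164.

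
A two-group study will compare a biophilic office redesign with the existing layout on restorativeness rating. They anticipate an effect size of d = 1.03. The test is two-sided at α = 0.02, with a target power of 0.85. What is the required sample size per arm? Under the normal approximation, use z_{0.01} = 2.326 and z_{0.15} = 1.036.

n = 22 per group

For two independent groups with equal n: n = 2·((z_{α/2} + z_β) / d)².
z_{α/2} + z_β = 2.326 + 1.036 = 3.362.
n = 2 × (3.362 / 1.03)² = 2 × 3.264² = 2 × 10.65 = 21.3.
Round up to the next whole participant.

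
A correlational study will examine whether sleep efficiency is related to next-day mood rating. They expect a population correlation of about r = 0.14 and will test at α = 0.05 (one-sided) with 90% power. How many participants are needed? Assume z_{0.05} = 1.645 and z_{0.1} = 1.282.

Fisher's z: C = ½·ln((1+r)/(1−r)) = ½·ln(1.3256) = 0.1409.
n = ((z_{α} + z_β)/C)² + 3.
(1.645 + 1.282) / 0.1409 = 2.927 / 0.1409 = 20.774.
n = 20.774² + 3 = 431.54 + 3 = 434.5.
Round up.

n = 435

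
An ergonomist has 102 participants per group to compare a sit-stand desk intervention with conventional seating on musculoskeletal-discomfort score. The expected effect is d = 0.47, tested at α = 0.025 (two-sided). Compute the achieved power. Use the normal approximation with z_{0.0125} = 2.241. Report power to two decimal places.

For two equal groups, power = Φ(d·√(n/2) − z_{α/2}).
d·√(n/2) = 0.47 × √(102/2) = 0.47 × 7.141 = 3.356.
z_β = 3.356 − 2.241 = 1.115.
Power = Φ(1.115) = 0.868.

power ≈ 0.87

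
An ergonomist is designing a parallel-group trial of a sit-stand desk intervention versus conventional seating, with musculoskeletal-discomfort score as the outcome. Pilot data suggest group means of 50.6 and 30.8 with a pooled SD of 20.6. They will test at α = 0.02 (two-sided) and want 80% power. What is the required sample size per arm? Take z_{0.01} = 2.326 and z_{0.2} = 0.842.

n = 22 per group

Cohen's d = |M₁ − M₂| / SD_pooled = |50.6 − 30.8| / 20.6 = 19.8 / 20.6 = 0.961.
For two independent groups with equal n: n = 2·((z_{α/2} + z_β) / d)².
z_{α/2} + z_β = 2.326 + 0.842 = 3.168.
n = 2 × (3.168 / 0.961)² = 2 × 3.297² = 2 × 10.87 = 21.7.
Round up to the next whole participant.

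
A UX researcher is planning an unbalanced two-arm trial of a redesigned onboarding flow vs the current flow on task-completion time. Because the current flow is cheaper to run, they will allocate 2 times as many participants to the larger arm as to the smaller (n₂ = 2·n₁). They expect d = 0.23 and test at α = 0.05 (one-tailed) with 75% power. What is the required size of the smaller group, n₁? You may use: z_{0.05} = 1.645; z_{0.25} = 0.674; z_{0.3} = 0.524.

n₁ = 153

With allocation ratio k = n₂/n₁ = 2, Var(x̄₁−x̄₂) = σ²(1/n₁ + 1/(k·n₁)) = σ²·(k+1)/(k·n₁).
So n₁ = (1 + 1/k)·((z_{α} + z_β)/d)² = 1.500 × (2.319/0.23)².
n₁ = 1.500 × 101.66 = 152.5.
Round up: n₁ = 153, giving n₂ = 2 × 153 = 306.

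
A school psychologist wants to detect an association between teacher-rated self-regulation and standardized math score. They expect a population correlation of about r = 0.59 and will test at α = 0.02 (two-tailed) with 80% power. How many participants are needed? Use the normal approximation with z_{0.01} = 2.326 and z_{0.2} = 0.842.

Fisher's z: C = ½·ln((1+r)/(1−r)) = ½·ln(3.8780) = 0.6777.
n = ((z_{α/2} + z_β)/C)² + 3.
(2.326 + 0.842) / 0.6777 = 3.168 / 0.6777 = 4.675.
n = 4.675² + 3 = 21.85 + 3 = 24.9.
Round up.

n = 25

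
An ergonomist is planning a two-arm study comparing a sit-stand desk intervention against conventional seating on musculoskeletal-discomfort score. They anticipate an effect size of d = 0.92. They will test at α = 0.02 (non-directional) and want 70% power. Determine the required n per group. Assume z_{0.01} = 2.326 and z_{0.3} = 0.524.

For two independent groups with equal n: n = 2·((z_{α/2} + z_β) / d)².
z_{α/2} + z_β = 2.326 + 0.524 = 2.850.
n = 2 × (2.850 / 0.92)² = 2 × 3.098² = 2 × 9.60 = 19.2.
Round up to the next whole participant.

n = 20 per group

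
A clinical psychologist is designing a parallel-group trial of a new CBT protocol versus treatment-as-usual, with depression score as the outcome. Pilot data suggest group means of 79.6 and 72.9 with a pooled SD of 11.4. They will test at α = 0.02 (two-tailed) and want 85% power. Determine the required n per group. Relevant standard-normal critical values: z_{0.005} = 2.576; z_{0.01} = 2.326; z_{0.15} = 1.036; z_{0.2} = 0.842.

Cohen's d = |M₁ − M₂| / SD_pooled = |79.6 − 72.9| / 11.4 = 6.7 / 11.4 = 0.588.
For two independent groups with equal n: n = 2·((z_{α/2} + z_β) / d)².
z_{α/2} + z_β = 2.326 + 1.036 = 3.362.
n = 2 × (3.362 / 0.588)² = 2 × 5.718² = 2 × 32.69 = 65.4.
Round up to the next whole participant.

n = 66 per group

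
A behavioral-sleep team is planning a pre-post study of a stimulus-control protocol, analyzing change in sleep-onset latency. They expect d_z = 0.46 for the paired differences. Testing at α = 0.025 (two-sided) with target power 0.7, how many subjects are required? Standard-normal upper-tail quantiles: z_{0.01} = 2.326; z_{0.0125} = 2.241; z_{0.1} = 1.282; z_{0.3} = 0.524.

n = 37 pairs

For a paired (one-sample on differences) test: n = ((z_{α/2} + z_β) / d)².
z_{α/2} + z_β = 2.241 + 0.524 = 2.765.
n = (2.765 / 0.46)² = 6.011² = 36.13.
Round up.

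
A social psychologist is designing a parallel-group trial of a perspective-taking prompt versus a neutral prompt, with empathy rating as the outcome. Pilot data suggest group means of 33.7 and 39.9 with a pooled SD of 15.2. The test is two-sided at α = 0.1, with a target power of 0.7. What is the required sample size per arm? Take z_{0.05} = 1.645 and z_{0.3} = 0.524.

n = 57 per group

Cohen's d = |M₁ − M₂| / SD_pooled = |33.7 − 39.9| / 15.2 = 6.2 / 15.2 = 0.408.
For two independent groups with equal n: n = 2·((z_{α/2} + z_β) / d)².
z_{α/2} + z_β = 1.645 + 0.524 = 2.169.
n = 2 × (2.169 / 0.408)² = 2 × 5.316² = 2 × 28.26 = 56.5.
Round up to the next whole participant.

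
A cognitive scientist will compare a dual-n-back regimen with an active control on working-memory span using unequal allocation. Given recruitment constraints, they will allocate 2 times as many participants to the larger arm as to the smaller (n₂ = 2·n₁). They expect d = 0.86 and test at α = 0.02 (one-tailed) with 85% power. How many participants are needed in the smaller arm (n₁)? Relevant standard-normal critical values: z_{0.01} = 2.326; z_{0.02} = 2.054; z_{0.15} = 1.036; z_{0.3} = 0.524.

n₁ = 20

With allocation ratio k = n₂/n₁ = 2, Var(x̄₁−x̄₂) = σ²(1/n₁ + 1/(k·n₁)) = σ²·(k+1)/(k·n₁).
So n₁ = (1 + 1/k)·((z_{α} + z_β)/d)² = 1.500 × (3.090/0.86)².
n₁ = 1.500 × 12.91 = 19.4.
Round up: n₁ = 20, giving n₂ = 2 × 20 = 40.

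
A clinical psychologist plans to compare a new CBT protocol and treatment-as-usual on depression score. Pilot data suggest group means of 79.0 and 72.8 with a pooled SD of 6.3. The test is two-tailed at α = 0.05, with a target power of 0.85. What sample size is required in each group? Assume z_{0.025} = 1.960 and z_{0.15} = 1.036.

n = 19 per group

Cohen's d = |M₁ − M₂| / SD_pooled = |79.0 − 72.8| / 6.3 = 6.2 / 6.3 = 0.984.
For two independent groups with equal n: n = 2·((z_{α/2} + z_β) / d)².
z_{α/2} + z_β = 1.960 + 1.036 = 2.996.
n = 2 × (2.996 / 0.984)² = 2 × 3.045² = 2 × 9.27 = 18.5.
Round up to the next whole participant.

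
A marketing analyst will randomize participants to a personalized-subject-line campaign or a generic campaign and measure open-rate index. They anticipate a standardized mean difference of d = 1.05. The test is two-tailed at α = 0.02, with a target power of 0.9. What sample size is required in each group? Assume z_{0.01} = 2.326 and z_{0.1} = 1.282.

For two independent groups with equal n: n = 2·((z_{α/2} + z_β) / d)².
z_{α/2} + z_β = 2.326 + 1.282 = 3.608.
n = 2 × (3.608 / 1.05)² = 2 × 3.436² = 2 × 11.81 = 23.6.
Round up to the next whole participant.

n = 24 per group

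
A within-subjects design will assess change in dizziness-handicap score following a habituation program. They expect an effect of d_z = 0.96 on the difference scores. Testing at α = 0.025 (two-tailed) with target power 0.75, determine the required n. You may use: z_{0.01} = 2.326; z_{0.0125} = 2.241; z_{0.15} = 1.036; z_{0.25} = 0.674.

n = 10 pairs

For a paired (one-sample on differences) test: n = ((z_{α/2} + z_β) / d)².
z_{α/2} + z_β = 2.241 + 0.674 = 2.915.
n = (2.915 / 0.96)² = 3.036² = 9.22.
Round up.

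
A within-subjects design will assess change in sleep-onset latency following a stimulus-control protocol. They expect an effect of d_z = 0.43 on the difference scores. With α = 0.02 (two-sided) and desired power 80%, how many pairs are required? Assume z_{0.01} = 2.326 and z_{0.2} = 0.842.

n = 55 pairs

For a paired (one-sample on differences) test: n = ((z_{α/2} + z_β) / d)².
z_{α/2} + z_β = 2.326 + 0.842 = 3.168.
n = (3.168 / 0.43)² = 7.367² = 54.28.
Round up.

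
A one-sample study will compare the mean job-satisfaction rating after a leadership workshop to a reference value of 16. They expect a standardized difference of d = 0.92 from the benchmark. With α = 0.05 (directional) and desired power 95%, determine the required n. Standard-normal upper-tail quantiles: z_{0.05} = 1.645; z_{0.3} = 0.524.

n = 13

For a one-sample test: n = ((z_{α} + z_β) / d)².
z_{α} + z_β = 1.645 + 1.645 = 3.290.
n = (3.290 / 0.92)² = 3.576² = 12.79.
Round up.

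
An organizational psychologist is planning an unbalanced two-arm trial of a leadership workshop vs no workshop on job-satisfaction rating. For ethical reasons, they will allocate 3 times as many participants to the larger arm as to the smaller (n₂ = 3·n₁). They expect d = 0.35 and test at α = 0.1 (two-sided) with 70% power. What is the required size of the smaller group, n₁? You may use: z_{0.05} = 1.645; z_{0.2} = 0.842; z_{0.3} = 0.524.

n₁ = 52

With allocation ratio k = n₂/n₁ = 3, Var(x̄₁−x̄₂) = σ²(1/n₁ + 1/(k·n₁)) = σ²·(k+1)/(k·n₁).
So n₁ = (1 + 1/k)·((z_{α/2} + z_β)/d)² = 1.333 × (2.169/0.35)².
n₁ = 1.333 × 38.40 = 51.2.
Round up: n₁ = 52, giving n₂ = 3 × 52 = 156.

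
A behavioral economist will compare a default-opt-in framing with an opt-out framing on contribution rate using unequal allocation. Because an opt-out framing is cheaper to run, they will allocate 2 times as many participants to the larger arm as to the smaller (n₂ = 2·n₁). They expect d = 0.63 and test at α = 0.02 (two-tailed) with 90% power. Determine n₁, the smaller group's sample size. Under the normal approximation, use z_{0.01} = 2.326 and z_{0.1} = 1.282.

With allocation ratio k = n₂/n₁ = 2, Var(x̄₁−x̄₂) = σ²(1/n₁ + 1/(k·n₁)) = σ²·(k+1)/(k·n₁).
So n₁ = (1 + 1/k)·((z_{α/2} + z_β)/d)² = 1.500 × (3.608/0.63)².
n₁ = 1.500 × 32.80 = 49.2.
Round up: n₁ = 50, giving n₂ = 2 × 50 = 100.

n₁ = 50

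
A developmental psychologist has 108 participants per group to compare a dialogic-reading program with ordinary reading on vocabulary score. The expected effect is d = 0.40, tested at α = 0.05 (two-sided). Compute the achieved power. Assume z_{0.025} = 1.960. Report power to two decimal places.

For two equal groups, power = Φ(d·√(n/2) − z_{α/2}).
d·√(n/2) = 0.40 × √(108/2) = 0.40 × 7.348 = 2.939.
z_β = 2.939 − 1.960 = 0.979.
Power = Φ(0.979) = 0.836.

power ≈ 0.84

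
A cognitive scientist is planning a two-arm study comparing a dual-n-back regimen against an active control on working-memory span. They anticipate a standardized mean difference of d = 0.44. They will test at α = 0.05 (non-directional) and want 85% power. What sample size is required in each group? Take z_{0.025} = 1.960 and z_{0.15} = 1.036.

For two independent groups with equal n: n = 2·((z_{α/2} + z_β) / d)².
z_{α/2} + z_β = 1.960 + 1.036 = 2.996.
n = 2 × (2.996 / 0.44)² = 2 × 6.809² = 2 × 46.36 = 92.7.
Round up to the next whole participant.

n = 93 per group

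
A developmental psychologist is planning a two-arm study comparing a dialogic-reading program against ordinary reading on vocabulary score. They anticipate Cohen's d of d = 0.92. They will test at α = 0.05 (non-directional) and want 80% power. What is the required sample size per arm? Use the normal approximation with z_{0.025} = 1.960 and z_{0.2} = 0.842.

n = 19 per group

For two independent groups with equal n: n = 2·((z_{α/2} + z_β) / d)².
z_{α/2} + z_β = 1.960 + 0.842 = 2.802.
n = 2 × (2.802 / 0.92)² = 2 × 3.046² = 2 × 9.28 = 18.6.
Round up to the next whole participant.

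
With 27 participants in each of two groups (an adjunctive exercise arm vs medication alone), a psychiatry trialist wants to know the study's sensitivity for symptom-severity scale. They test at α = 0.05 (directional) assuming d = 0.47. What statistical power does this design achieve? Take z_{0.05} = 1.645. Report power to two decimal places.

power ≈ 0.53

For two equal groups, power = Φ(d·√(n/2) − z_{α}).
d·√(n/2) = 0.47 × √(27/2) = 0.47 × 3.674 = 1.727.
z_β = 1.727 − 1.645 = 0.082.
Power = Φ(0.082) = 0.533.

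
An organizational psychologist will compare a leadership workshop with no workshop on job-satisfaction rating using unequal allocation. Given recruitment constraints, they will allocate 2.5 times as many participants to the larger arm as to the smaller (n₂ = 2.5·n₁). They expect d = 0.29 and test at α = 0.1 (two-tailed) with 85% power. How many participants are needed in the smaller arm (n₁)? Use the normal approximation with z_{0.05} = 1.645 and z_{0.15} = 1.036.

With allocation ratio k = n₂/n₁ = 2.5, Var(x̄₁−x̄₂) = σ²(1/n₁ + 1/(k·n₁)) = σ²·(k+1)/(k·n₁).
So n₁ = (1 + 1/k)·((z_{α/2} + z_β)/d)² = 1.400 × (2.681/0.29)².
n₁ = 1.400 × 85.47 = 119.7.
Round up: n₁ = 120, giving n₂ = 2.5 × 120 = 300.

n₁ = 120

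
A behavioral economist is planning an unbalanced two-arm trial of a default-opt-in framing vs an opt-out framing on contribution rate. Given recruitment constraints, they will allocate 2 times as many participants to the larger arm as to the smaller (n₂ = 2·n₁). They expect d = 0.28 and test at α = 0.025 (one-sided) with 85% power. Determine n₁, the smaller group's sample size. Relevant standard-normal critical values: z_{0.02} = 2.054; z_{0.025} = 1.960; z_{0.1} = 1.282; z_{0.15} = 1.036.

With allocation ratio k = n₂/n₁ = 2, Var(x̄₁−x̄₂) = σ²(1/n₁ + 1/(k·n₁)) = σ²·(k+1)/(k·n₁).
So n₁ = (1 + 1/k)·((z_{α} + z_β)/d)² = 1.500 × (2.996/0.28)².
n₁ = 1.500 × 114.49 = 171.7.
Round up: n₁ = 172, giving n₂ = 2 × 172 = 344.

n₁ = 172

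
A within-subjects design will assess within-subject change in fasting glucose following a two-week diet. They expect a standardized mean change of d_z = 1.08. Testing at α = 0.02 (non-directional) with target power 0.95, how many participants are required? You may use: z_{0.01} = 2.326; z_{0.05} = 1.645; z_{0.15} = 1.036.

n = 14 pairs

For a paired (one-sample on differences) test: n = ((z_{α/2} + z_β) / d)².
z_{α/2} + z_β = 2.326 + 1.645 = 3.971.
n = (3.971 / 1.08)² = 3.677² = 13.52.
Round up.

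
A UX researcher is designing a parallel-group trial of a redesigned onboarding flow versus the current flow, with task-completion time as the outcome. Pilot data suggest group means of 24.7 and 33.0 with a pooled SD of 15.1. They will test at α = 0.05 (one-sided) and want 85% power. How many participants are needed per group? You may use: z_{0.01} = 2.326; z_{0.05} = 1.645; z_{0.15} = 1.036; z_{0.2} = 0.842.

Cohen's d = |M₁ − M₂| / SD_pooled = |24.7 − 33.0| / 15.1 = 8.3 / 15.1 = 0.550.
For two independent groups with equal n: n = 2·((z_{α} + z_β) / d)².
z_{α} + z_β = 1.645 + 1.036 = 2.681.
n = 2 × (2.681 / 0.550)² = 2 × 4.875² = 2 × 23.76 = 47.5.
Round up to the next whole participant.

n = 48 per group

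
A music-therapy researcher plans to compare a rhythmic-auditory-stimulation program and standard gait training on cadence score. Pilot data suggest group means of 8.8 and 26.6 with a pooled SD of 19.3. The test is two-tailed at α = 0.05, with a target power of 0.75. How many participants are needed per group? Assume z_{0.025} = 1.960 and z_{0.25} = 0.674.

n = 17 per group

Cohen's d = |M₁ − M₂| / SD_pooled = |8.8 − 26.6| / 19.3 = 17.8 / 19.3 = 0.922.
For two independent groups with equal n: n = 2·((z_{α/2} + z_β) / d)².
z_{α/2} + z_β = 1.960 + 0.674 = 2.634.
n = 2 × (2.634 / 0.922)² = 2 × 2.857² = 2 × 8.16 = 16.3.
Round up to the next whole participant.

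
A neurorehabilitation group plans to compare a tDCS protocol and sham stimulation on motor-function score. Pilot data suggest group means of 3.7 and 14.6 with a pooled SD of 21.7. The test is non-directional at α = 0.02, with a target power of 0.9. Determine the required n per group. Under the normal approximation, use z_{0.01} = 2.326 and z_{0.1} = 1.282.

n = 104 per group

Cohen's d = |M₁ − M₂| / SD_pooled = |3.7 − 14.6| / 21.7 = 10.9 / 21.7 = 0.502.
For two independent groups with equal n: n = 2·((z_{α/2} + z_β) / d)².
z_{α/2} + z_β = 2.326 + 1.282 = 3.608.
n = 2 × (3.608 / 0.502)² = 2 × 7.187² = 2 × 51.66 = 103.3.
Round up to the next whole participant.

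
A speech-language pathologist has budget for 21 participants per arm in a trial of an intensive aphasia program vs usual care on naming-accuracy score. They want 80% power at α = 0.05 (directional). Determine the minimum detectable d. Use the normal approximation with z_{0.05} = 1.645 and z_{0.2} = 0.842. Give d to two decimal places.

d_min ≈ 0.77

For two independent groups of n = 21 each: d_min = (z_{α} + z_β)·√(2/n).
z-sum = 1.645 + 0.842 = 2.487.
d_min = 2.487 × √(2/21) = 2.487 × 0.3086 = 0.768.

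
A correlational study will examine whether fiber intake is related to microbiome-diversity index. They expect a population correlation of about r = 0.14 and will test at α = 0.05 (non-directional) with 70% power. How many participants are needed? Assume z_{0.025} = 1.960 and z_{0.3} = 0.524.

Fisher's z: C = ½·ln((1+r)/(1−r)) = ½·ln(1.3256) = 0.1409.
n = ((z_{α/2} + z_β)/C)² + 3.
(1.960 + 0.524) / 0.1409 = 2.484 / 0.1409 = 17.630.
n = 17.630² + 3 = 310.80 + 3 = 313.8.
Round up.

n = 314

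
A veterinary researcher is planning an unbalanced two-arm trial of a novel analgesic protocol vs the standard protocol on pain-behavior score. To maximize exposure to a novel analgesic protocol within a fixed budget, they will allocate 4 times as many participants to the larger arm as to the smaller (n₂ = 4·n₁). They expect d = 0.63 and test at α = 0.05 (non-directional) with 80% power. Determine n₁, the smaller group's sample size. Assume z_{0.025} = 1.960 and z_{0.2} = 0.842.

With allocation ratio k = n₂/n₁ = 4, Var(x̄₁−x̄₂) = σ²(1/n₁ + 1/(k·n₁)) = σ²·(k+1)/(k·n₁).
So n₁ = (1 + 1/k)·((z_{α/2} + z_β)/d)² = 1.250 × (2.802/0.63)².
n₁ = 1.250 × 19.78 = 24.7.
Round up: n₁ = 25, giving n₂ = 4 × 25 = 100.

n₁ = 25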